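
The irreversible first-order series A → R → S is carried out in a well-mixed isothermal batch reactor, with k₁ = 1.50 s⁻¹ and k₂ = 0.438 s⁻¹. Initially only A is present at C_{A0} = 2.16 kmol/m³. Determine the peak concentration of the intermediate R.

1.30 kmol/m³

Evaluating C_R at t_opt = ln(k₂/k₁)/(k₂−k₁) gives C_{R,max}/C_{A0} = (k₁/k₂)^[k₂/(k₂−k₁)].
= (1.50/0.438)^(0.438/(0.438−1.50)) = (3.425)^(-0.4124) = 0.6019.
C_{R,max} = 0.6019×2.16 = 1.30 kmol/m³.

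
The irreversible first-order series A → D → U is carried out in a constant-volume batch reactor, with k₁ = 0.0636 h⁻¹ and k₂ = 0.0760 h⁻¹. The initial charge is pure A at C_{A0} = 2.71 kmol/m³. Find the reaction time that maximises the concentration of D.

The intermediate peaks when r₁ = r₂, i.e. k₁e^(−k₁t) = k₂e^(−k₂t), giving t_opt = ln(k₂/k₁)/(k₂−k₁).
= ln(0.0760/0.0636)/(0.0760−0.0636) = ln(1.195)/0.01240 = 0.1781/0.01240 = 14.4 h.

14.4 h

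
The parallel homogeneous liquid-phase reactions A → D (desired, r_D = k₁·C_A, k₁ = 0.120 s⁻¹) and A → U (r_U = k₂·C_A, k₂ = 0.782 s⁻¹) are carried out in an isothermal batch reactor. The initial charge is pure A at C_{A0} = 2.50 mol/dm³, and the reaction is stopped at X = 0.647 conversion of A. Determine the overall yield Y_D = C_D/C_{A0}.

C_A = C_{A0}(1−X) = 0.8825 mol/dm³.
Both paths are first order in A, so the instantaneous fraction to D is constant: dC_D/d(−C_A) = k₁/(k₁+k₂) = 0.1330.
C_D = 0.1330·(C_{A0}−C_A) = 0.1330×1.618 = 0.215 mol/dm³.
Y_D = C_D/C_{A0} = 0.2152/2.50 = 0.0861.

0.0861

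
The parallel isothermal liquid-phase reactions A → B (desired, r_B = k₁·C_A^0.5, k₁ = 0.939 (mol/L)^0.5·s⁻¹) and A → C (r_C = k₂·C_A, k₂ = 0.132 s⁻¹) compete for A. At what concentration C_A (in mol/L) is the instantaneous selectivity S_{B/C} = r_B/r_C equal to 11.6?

0.376 mol/L

S_{B/C} = (k₁/k₂)·C_A^-0.5 ⇒ C_A = (S·k₂/k₁)^(-2).
= (11.6×0.132/0.939)^(-2) = (1.631)^(-2) = 0.376 mol/L.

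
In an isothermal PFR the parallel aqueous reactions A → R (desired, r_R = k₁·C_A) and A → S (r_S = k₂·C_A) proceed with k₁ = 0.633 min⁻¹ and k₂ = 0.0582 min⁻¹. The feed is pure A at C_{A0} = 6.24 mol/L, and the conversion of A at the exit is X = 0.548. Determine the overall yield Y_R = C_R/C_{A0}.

C_A = C_{A0}(1−X) = 2.820 mol/L.
Both paths are first order in A, so the instantaneous fraction to R is constant: dC_R/d(−C_A) = k₁/(k₁+k₂) = 0.9158.
C_R = 0.9158·(C_{A0}−C_A) = 0.9158×3.420 = 3.13 mol/L.
Y_R = C_R/C_{A0} = 3.132/6.24 = 0.502.

0.502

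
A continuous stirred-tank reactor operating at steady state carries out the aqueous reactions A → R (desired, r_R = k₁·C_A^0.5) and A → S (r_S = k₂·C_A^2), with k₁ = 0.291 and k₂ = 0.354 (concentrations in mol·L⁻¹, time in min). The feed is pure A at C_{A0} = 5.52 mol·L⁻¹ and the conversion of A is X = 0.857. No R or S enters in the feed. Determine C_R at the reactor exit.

2.55 mol·L⁻¹

Exit C_A = C_{A0}(1−X) = 5.52×0.143 = 0.7894 mol·L⁻¹.
In a CSTR the entire volume is at exit conditions, so r_R = 0.291×0.7894^0.5 = 0.2585 and r_S = 0.354×0.7894^2 = 0.2206.
Fraction of consumed A going to R: r_R/(r_R+r_S) = 0.5396.
C_R = 0.5396·C_{A0}·X = 0.5396×5.52×0.857 = 2.55 mol·L⁻¹.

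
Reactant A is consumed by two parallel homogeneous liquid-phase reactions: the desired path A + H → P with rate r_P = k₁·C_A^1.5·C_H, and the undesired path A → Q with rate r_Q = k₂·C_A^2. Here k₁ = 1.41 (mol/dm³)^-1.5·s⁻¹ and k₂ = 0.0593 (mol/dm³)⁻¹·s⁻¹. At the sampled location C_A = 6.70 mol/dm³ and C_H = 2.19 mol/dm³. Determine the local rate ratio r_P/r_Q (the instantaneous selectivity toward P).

S_{P/Q} = r_P/r_Q = (k₁·C_A^1.5·C_H)/(k₂·C_A^2) = (k₁/k₂)·C_A^-0.5·C_H.
= (1.41×6.700^1.5×2.190) / (0.0593×6.700^2) = 53.55/2.662 = 20.1.
The undesired path is higher order in A, so low C_A (CSTR or dilute feed) favours P.

20.1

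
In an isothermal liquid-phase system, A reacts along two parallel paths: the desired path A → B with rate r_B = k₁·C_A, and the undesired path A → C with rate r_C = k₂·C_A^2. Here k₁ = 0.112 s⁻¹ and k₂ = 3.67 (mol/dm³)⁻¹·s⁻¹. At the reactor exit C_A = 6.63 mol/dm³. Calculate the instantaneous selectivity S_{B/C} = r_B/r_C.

0.00460

S_{B/C} = r_B/r_C = (k₁·C_A)/(k₂·C_A^2) = (k₁/k₂)·C_A⁻¹.
= (0.112×6.630) / (3.67×6.630^2) = 0.7426/161.3 = 0.00460.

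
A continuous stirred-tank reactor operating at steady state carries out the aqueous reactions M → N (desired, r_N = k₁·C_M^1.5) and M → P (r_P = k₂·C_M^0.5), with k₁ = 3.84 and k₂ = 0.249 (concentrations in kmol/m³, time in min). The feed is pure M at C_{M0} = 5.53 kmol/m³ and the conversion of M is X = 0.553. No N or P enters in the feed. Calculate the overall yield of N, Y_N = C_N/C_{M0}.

Exit C_M = C_{M0}(1−X) = 5.53×0.447 = 2.472 kmol/m³.
A CSTR operates uniformly at the exit composition, giving r_N = 14.92 and r_P = 0.3915 (each k·C_M^n at C_M = 2.472).
Fraction of consumed M going to N: r_N/(r_N+r_P) = 0.9744.
C_N = 0.9744·C_{M0}·X = 0.9744×5.53×0.553 = 2.98 kmol/m³; Y_N = C_N/C_{M0} = 0.539.

0.539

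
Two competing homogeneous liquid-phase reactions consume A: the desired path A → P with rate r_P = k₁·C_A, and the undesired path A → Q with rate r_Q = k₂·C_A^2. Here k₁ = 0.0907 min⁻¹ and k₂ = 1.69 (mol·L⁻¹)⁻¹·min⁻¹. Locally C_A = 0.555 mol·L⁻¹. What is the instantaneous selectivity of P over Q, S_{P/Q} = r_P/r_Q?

0.0967

S_{P/Q} = r_P/r_Q = (k₁·C_A)/(k₂·C_A^2) = (k₁/k₂)·C_A⁻¹.
= (0.0907×0.5550) / (1.69×0.5550^2) = 0.05034/0.5206 = 0.0967.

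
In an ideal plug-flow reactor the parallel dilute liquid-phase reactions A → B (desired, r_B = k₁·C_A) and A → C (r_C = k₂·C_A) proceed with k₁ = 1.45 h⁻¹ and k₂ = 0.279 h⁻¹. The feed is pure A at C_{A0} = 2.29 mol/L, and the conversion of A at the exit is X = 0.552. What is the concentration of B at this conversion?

C_A = C_{A0}(1−X) = 1.026 mol/L.
Both paths are first order in A, so the instantaneous fraction to B is constant: dC_B/d(−C_A) = k₁/(k₁+k₂) = 0.8386.
C_B = 0.8386·(C_{A0}−C_A) = 0.8386×1.264 = 1.06 mol/L.

1.06 mol/L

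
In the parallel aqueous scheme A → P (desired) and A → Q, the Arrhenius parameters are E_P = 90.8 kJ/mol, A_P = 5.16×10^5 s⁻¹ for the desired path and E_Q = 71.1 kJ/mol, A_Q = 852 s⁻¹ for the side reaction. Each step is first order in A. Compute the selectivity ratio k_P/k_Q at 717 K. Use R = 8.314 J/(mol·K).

k_P/k_Q = (A_P/A_Q)·exp[−(E_P−E_Q)/(RT)] = (A_P/A_Q)·exp[(E_Q−E_P)/(RT)].
(E_Q−E_P)/(RT) = (71.1−90.8)×10³/(8.314×717) = -19700/5961 = -3.305.
k_P/k_Q = (5.16×10^5/852)·exp(-3.305) = 605.6 × 0.03671 = 22.2.
Since E_P > E_Q, raising the temperature improves selectivity toward P.

22.2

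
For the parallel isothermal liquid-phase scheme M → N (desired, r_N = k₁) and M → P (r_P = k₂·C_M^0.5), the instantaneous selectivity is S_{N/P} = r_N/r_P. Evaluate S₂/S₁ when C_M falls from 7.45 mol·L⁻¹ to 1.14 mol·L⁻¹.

S_{N/P} = (k₁/k₂)·C_M^-0.5, so S₂/S₁ = (C_{M,2}/C_{M,1})^-0.5.
= (1.14/7.45)^(-0.5) = (0.1530)^(-0.5) = 2.56.
Selectivity toward N rises as C_M falls — low-concentration operation is favoured.

2.56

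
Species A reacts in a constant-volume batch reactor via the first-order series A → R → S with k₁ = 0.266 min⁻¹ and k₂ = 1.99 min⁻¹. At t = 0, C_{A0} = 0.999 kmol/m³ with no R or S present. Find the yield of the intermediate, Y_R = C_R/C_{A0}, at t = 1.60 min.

The intermediate concentration in a first-order A→B→C sequence is C_R = k₁C_{A0}(e^(−k₁t) − e^(−k₂t))/(k₂−k₁).
e^(−k₁t) = e^(−0.266×1.60) = e^(−0.4256) = 0.6534; e^(−k₂t) = e^(−3.184) = 0.04142.
C_R = 0.266×0.999/(1.99−0.266) × (0.6534−0.04142) = 0.1541×0.6120 = 0.09433 kmol/m³.
Y_R = C_R/C_{A0} = 0.09433/0.999 = 0.0944.

0.0944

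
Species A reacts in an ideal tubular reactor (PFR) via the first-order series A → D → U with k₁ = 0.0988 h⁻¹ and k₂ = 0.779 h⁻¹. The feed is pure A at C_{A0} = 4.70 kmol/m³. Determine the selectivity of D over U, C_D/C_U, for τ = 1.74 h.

1.16

Solving the coupled first-order balances gives C_D(τ) = [k₁/(k₂−k₁)]·C_{A0}·(e^(−k₁τ) − e^(−k₂τ)).
e^(−k₁τ) = e^(−0.0988×1.74) = e^(−0.1719) = 0.8421; e^(−k₂τ) = e^(−1.355) = 0.2578.
C_D = 0.0988×4.70/(0.779−0.0988) × (0.8421−0.2578) = 0.6827×0.5842 = 0.3988 kmol/m³.
C_A = C_{A0}e^(−k₁τ) = 3.958 kmol/m³, so C_U = C_{A0}−C_A−C_D = 0.3435 kmol/m³; C_D/C_U = 1.16.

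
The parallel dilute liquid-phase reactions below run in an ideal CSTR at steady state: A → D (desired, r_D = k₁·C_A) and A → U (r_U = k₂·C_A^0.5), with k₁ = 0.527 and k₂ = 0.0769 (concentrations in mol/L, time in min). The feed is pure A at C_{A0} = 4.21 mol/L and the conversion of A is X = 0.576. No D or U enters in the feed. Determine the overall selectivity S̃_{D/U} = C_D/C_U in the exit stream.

Exit C_A = C_{A0}(1−X) = 4.21×0.424 = 1.785 mol/L.
Rates in a CSTR are evaluated at the outlet concentration: r_D = 0.527×1.785 = 0.9407, r_U = 0.0769×1.785^0.5 = 0.1027.
Overall selectivity = C_D/C_U = r_Dτ/(r_Uτ) = r_D/r_U = 9.16.

9.16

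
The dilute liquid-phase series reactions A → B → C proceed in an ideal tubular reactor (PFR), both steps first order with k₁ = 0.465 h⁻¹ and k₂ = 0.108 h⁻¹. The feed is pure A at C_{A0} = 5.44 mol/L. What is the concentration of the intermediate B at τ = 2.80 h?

3.31 mol/L

Solving the coupled first-order balances gives C_B(τ) = [k₁/(k₂−k₁)]·C_{A0}·(e^(−k₁τ) − e^(−k₂τ)).
e^(−k₁τ) = e^(−0.465×2.80) = e^(−1.302) = 0.2720; e^(−k₂τ) = e^(−0.3024) = 0.7390.
C_B = 0.465×5.44/(0.108−0.465) × (0.2720−0.7390) = (-7.086)×(-0.4671) = 3.309 mol/L.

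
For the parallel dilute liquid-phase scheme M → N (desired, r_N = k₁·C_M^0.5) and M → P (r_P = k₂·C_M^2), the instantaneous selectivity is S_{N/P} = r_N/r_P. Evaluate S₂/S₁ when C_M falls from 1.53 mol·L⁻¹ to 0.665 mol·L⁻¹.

S_{N/P} = (k₁/k₂)·C_M^-1.5, so S₂/S₁ = (C_{M,2}/C_{M,1})^-1.5.
= (0.665/1.53)^(-1.5) = (0.4346)^(-1.5) = 3.49.

3.49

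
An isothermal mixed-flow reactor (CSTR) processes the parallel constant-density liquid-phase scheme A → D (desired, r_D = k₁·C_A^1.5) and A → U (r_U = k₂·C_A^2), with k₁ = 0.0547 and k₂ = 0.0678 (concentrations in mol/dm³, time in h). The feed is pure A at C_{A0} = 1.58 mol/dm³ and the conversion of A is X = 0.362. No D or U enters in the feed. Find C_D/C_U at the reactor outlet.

0.804

Exit C_A = C_{A0}(1−X) = 1.58×0.638 = 1.008 mol/dm³.
A CSTR operates uniformly at the exit composition, giving r_D = 0.05536 and r_U = 0.06889 (each k·C_A^n at C_A = 1.008).
Overall selectivity = C_D/C_U = r_Dτ/(r_Uτ) = r_D/r_U = 0.804.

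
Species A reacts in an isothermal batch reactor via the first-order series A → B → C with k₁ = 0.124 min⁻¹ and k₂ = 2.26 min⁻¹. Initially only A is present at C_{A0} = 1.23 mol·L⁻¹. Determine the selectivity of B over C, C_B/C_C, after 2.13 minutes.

0.235

For first-order series with pure A initially, C_B(t) = k₁C_{A0}/(k₂−k₁)·(e^(−k₁t) − e^(−k₂t)).
e^(−k₁t) = e^(−0.124×2.13) = e^(−0.2641) = 0.7679; e^(−k₂t) = e^(−4.814) = 0.008117.
C_B = 0.124×1.23/(2.26−0.124) × (0.7679−0.008117) = 0.07140×0.7598 = 0.05425 mol·L⁻¹.
C_A = C_{A0}e^(−k₁t) = 0.9445 mol·L⁻¹, so C_C = C_{A0}−C_A−C_B = 0.2313 mol·L⁻¹; C_B/C_C = 0.235.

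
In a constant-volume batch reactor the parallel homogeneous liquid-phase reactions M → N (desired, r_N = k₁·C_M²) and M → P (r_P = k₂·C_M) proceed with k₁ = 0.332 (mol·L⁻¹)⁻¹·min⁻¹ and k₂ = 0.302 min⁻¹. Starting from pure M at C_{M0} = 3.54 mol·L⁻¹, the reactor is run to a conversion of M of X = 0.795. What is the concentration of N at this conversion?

C_M = C_{M0}(1−X) = 0.7257 mol·L⁻¹.
Along a PFR/batch, dC_P/dC_M = −r_P/(r_N+r_P) = −k₂/(k₂+k₁·C_M).
Integrating from C_{M0} to C_M: C_P = (0.302/0.332)·ln[(0.302+0.332·3.54)/(0.302+0.332·0.726)] = 0.9096·ln(1.477/0.5429) = 0.9105 mol·L⁻¹.
Then C_N = (C_{M0}−C_M) − C_P = 2.814 − 0.9105 = 1.904 mol·L⁻¹.

1.90 mol·L⁻¹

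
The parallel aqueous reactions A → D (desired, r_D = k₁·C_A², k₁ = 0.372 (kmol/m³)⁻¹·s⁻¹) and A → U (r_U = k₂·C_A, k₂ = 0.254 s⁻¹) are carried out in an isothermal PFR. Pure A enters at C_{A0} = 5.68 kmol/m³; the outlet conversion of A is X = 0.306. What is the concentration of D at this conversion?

C_A = C_{A0}(1−X) = 3.942 kmol/m³.
Along a PFR/batch, dC_U/dC_A = −r_U/(r_D+r_U) = −k₂/(k₂+k₁·C_A).
Integrating from C_{A0} to C_A: C_U = (0.254/0.372)·ln[(0.254+0.372·5.68)/(0.254+0.372·3.94)] = 0.6828·ln(2.367/1.720) = 0.2178 kmol/m³.
Then C_D = (C_{A0}−C_A) − C_U = 1.738 − 0.2178 = 1.520 kmol/m³.

1.52 kmol/m³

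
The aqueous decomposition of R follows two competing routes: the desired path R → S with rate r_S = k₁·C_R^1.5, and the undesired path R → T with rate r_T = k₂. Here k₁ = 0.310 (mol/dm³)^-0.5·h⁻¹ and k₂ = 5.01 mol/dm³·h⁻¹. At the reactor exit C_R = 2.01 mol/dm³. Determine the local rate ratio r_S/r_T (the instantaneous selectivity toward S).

S_{S/T} = r_S/r_T = (k₁·C_R^1.5)/(k₂) = (k₁/k₂)·C_R^1.5.
= (0.310×2.010^1.5) / (5.01) = 0.8834/5.010 = 0.176.

0.176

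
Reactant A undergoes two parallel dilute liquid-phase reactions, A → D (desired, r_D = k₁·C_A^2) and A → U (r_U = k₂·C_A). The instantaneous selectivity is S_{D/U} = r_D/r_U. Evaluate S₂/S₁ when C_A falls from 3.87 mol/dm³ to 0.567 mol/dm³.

0.147

S_{D/U} = (k₁/k₂)·C_A, so S₂/S₁ = (C_{A,2}/C_{A,1}).
= 0.567/3.87 = 0.147.
Selectivity toward D falls as C_A falls — high-concentration operation is favoured.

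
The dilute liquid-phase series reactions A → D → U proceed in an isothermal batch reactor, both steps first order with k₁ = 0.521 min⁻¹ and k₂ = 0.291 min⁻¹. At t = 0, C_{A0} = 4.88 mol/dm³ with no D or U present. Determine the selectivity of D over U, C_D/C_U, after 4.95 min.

0.652

The intermediate concentration in a first-order A→B→C sequence is C_D = k₁C_{A0}(e^(−k₁t) − e^(−k₂t))/(k₂−k₁).
e^(−k₁t) = e^(−0.521×4.95) = e^(−2.579) = 0.07585; e^(−k₂t) = e^(−1.440) = 0.2368.
C_D = 0.521×4.88/(0.291−0.521) × (0.07585−0.2368) = (-11.05)×(-0.1610) = 1.779 mol/dm³.
C_A = C_{A0}e^(−k₁t) = 0.3702 mol/dm³, so C_U = C_{A0}−C_A−C_D = 2.730 mol/dm³; C_D/C_U = 0.652.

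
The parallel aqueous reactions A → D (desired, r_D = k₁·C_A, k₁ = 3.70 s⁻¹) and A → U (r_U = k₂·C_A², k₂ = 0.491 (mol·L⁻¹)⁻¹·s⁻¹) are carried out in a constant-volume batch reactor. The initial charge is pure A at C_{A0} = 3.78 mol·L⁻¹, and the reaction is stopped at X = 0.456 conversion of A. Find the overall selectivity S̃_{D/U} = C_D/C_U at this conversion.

2.60

C_A = C_{A0}(1−X) = 2.056 mol·L⁻¹.
Along a PFR/batch, dC_D/dC_A = −r_D/(r_D+r_U) = −k₁/(k₁+k₂·C_A).
Integrating from C_{A0} to C_A: C_D = (3.70/0.491)·ln[(3.70+0.491·3.78)/(3.70+0.491·2.06)] = 7.536·ln(5.556/4.710) = 1.245 mol·L⁻¹.
C_U = (C_{A0}−C_A)−C_D = 0.4783 mol·L⁻¹; S̃_{D/U} = 1.245/0.4783 = 2.60.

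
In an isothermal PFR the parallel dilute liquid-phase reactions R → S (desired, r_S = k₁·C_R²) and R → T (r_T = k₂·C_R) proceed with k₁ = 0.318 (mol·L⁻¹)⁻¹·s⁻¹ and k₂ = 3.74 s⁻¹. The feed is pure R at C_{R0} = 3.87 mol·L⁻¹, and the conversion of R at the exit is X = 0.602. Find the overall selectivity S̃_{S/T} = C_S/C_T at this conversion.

0.227

C_R = C_{R0}(1−X) = 1.540 mol·L⁻¹.
Along a PFR/batch, dC_T/dC_R = −r_T/(r_S+r_T) = −k₂/(k₂+k₁·C_R).
Integrating from C_{R0} to C_R: C_T = (3.74/0.318)·ln[(3.74+0.318·3.87)/(3.74+0.318·1.54)] = 11.76·ln(4.971/4.230) = 1.898 mol·L⁻¹.
Then C_S = (C_{R0}−C_R) − C_T = 2.330 − 1.898 = 0.4315 mol·L⁻¹.
S̃_{S/T} = C_S/C_T = 0.4315/1.898 = 0.227.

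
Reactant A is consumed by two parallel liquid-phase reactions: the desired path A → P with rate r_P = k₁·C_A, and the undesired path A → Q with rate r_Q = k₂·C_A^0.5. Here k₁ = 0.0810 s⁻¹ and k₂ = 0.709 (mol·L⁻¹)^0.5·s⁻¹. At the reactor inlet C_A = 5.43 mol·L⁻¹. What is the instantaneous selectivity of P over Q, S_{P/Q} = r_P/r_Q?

0.266

S_{P/Q} = r_P/r_Q = (k₁·C_A)/(k₂·C_A^0.5) = (k₁/k₂)·C_A^0.5.
= (0.0810×5.430) / (0.709×5.430^0.5) = 0.4398/1.652 = 0.266.
Since the desired path is higher order in A, keeping C_A high (PFR or concentrated feed) favours P.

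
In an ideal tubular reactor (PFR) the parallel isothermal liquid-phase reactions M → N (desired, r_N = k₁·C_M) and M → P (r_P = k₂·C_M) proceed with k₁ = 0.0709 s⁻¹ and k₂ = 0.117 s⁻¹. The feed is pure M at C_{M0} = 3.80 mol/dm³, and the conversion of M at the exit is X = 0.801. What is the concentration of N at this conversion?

1.15 mol/dm³

C_M = C_{M0}(1−X) = 0.7562 mol/dm³.
Both paths are first order in M, so the instantaneous fraction to N is constant: dC_N/d(−C_M) = k₁/(k₁+k₂) = 0.3773.
C_N = 0.3773·(C_{M0}−C_M) = 0.3773×3.044 = 1.15 mol/dm³.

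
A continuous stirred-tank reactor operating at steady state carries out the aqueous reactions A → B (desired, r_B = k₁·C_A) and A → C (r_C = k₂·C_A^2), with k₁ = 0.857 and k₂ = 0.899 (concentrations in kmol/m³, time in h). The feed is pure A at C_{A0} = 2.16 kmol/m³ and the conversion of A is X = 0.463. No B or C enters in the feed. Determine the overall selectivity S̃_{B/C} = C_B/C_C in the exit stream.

0.822

Exit C_A = C_{A0}(1−X) = 2.16×0.537 = 1.160 kmol/m³.
A CSTR operates uniformly at the exit composition, giving r_B = 0.9941 and r_C = 1.210 (each k·C_A^n at C_A = 1.160).
Overall selectivity = C_B/C_C = r_Bτ/(r_Cτ) = r_B/r_C = 0.822.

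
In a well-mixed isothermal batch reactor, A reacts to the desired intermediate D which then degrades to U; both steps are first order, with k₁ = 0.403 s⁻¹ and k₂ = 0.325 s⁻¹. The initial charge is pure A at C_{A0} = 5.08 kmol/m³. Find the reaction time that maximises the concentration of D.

The intermediate peaks when r₁ = r₂, i.e. k₁e^(−k₁t) = k₂e^(−k₂t), giving t_opt = ln(k₂/k₁)/(k₂−k₁).
= ln(0.325/0.403)/(0.325−0.403) = ln(0.8065)/-0.07800 = -0.2151/-0.07800 = 2.76 s.

2.76 s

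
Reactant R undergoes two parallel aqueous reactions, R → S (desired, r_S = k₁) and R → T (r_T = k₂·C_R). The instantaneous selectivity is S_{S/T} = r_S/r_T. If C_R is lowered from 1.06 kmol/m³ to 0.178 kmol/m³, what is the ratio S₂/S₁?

S_{S/T} = (k₁/k₂)·C_R⁻¹, so S₂/S₁ = (C_{R,2}/C_{R,1})⁻¹.
= 1.06/0.178 = 5.96.

5.96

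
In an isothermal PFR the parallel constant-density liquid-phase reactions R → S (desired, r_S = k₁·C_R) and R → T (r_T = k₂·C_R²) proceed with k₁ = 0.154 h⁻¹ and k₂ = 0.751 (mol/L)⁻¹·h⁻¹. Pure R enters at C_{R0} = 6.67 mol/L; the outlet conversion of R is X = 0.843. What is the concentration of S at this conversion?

0.349 mol/L

C_R = C_{R0}(1−X) = 1.047 mol/L.
Along a PFR/batch, dC_S/dC_R = −r_S/(r_S+r_T) = −k₁/(k₁+k₂·C_R).
Integrating from C_{R0} to C_R: C_S = (0.154/0.751)·ln[(0.154+0.751·6.67)/(0.154+0.751·1.05)] = 0.2051·ln(5.163/0.9404) = 0.3492 mol/L.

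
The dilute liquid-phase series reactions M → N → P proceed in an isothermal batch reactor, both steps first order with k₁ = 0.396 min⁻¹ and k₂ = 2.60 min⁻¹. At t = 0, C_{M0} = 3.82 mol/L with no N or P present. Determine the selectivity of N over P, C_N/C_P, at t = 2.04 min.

0.167

The intermediate concentration in a first-order A→B→C sequence is C_N = k₁C_{M0}(e^(−k₁t) − e^(−k₂t))/(k₂−k₁).
e^(−k₁t) = e^(−0.396×2.04) = e^(−0.8078) = 0.4458; e^(−k₂t) = e^(−5.304) = 0.004972.
C_N = 0.396×3.82/(2.60−0.396) × (0.4458−0.004972) = 0.6864×0.4408 = 0.3026 mol/L.
C_M = C_{M0}e^(−k₁t) = 1.703 mol/L, so C_P = C_{M0}−C_M−C_N = 1.814 mol/L; C_N/C_P = 0.167.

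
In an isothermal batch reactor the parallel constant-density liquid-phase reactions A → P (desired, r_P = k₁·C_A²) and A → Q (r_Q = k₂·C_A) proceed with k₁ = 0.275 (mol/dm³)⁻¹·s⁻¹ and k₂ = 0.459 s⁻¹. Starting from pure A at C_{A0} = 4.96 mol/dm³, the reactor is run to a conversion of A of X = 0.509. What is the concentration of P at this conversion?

1.72 mol/dm³

C_A = C_{A0}(1−X) = 2.435 mol/dm³.
Along a PFR/batch, dC_Q/dC_A = −r_Q/(r_P+r_Q) = −k₂/(k₂+k₁·C_A).
Integrating from C_{A0} to C_A: C_Q = (0.459/0.275)·ln[(0.459+0.275·4.96)/(0.459+0.275·2.44)] = 1.669·ln(1.823/1.129) = 0.8002 mol/dm³.
Then C_P = (C_{A0}−C_A) − C_Q = 2.525 − 0.8002 = 1.724 mol/dm³.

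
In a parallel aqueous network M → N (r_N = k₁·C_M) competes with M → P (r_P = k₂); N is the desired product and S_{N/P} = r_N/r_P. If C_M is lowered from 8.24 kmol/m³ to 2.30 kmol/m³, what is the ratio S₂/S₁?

S_{N/P} = (k₁/k₂)·C_M, so S₂/S₁ = (C_{M,2}/C_{M,1}).
= 2.30/8.24 = 0.279.
Selectivity toward N falls as C_M falls — high-concentration operation is favoured.

0.279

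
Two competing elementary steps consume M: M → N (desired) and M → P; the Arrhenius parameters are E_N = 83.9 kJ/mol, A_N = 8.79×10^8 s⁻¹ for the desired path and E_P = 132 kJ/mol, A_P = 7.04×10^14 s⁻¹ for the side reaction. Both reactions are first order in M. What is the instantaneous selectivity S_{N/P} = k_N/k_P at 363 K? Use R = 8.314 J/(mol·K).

k_N/k_P = (A_N/A_P)·exp[−(E_N−E_P)/(RT)] = (A_N/A_P)·exp[(E_P−E_N)/(RT)].
(E_P−E_N)/(RT) = (132−83.9)×10³/(8.314×363) = 48100/3018 = 15.94.
k_N/k_P = (8.79×10^8/7.04×10^14)·exp(15.94) = 1.249×10^-6 × 8.350×10^6 = 10.4.
Since E_N < E_P, lowering the temperature improves selectivity toward N.

10.4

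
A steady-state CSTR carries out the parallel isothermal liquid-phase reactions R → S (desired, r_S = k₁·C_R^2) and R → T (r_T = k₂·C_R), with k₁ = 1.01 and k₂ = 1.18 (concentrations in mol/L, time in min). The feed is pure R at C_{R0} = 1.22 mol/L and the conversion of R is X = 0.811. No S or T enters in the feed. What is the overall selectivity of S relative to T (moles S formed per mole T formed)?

0.197

Exit C_R = C_{R0}(1−X) = 1.22×0.189 = 0.2306 mol/L.
A CSTR operates uniformly at the exit composition, giving r_S = 0.05370 and r_T = 0.2721 (each k·C_R^n at C_R = 0.2306).
Overall selectivity = C_S/C_T = r_Sτ/(r_Tτ) = r_S/r_T = 0.197.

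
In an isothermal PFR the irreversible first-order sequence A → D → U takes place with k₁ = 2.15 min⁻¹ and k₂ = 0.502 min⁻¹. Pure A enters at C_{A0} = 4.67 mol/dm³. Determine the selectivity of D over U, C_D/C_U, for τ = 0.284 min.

12.4

For first-order series with pure A initially, C_D(τ) = k₁C_{A0}/(k₂−k₁)·(e^(−k₁τ) − e^(−k₂τ)).
e^(−k₁τ) = e^(−2.15×0.284) = e^(−0.6106) = 0.5430; e^(−k₂τ) = e^(−0.1426) = 0.8671.
C_D = 2.15×4.67/(0.502−2.15) × (0.5430−0.8671) = (-6.093)×(-0.3241) = 1.975 mol/dm³.
C_A = C_{A0}e^(−k₁τ) = 2.536 mol/dm³, so C_U = C_{A0}−C_A−C_D = 0.1595 mol/dm³; C_D/C_U = 12.4.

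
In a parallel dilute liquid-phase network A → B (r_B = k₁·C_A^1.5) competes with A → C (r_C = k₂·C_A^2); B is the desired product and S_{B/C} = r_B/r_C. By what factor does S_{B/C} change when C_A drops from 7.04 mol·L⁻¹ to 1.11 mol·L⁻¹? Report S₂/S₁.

S_{B/C} = (k₁/k₂)·C_A^-0.5, so S₂/S₁ = (C_{A,2}/C_{A,1})^-0.5.
= (1.11/7.04)^(-0.5) = (0.1577)^(-0.5) = 2.52.

2.52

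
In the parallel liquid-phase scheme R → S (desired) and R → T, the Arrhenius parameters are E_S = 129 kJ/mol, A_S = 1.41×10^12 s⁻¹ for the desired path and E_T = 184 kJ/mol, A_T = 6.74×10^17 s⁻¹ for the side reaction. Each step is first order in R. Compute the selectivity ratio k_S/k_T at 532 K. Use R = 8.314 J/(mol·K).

With equal orders, S_{S/T} = k_S/k_T = (A_S/A_T)·exp[(E_T−E_S)/(RT)].
(E_T−E_S)/(RT) = (184−129)×10³/(8.314×532) = 55000/4423 = 12.43.
k_S/k_T = (1.41×10^12/6.74×10^17)·exp(12.43) = 2.092×10^-6 × 2.514×10^5 = 0.526.

0.526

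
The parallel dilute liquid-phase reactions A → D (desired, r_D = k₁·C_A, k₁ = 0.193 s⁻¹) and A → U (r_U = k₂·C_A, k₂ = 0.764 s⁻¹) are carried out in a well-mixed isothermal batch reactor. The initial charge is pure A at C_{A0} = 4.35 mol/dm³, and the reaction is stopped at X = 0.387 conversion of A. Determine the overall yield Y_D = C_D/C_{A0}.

0.0780

C_A = C_{A0}(1−X) = 2.667 mol/dm³.
Both paths are first order in A, so the instantaneous fraction to D is constant: dC_D/d(−C_A) = k₁/(k₁+k₂) = 0.2017.
C_D = 0.2017·(C_{A0}−C_A) = 0.2017×1.683 = 0.340 mol/dm³.
Y_D = C_D/C_{A0} = 0.3395/4.35 = 0.0780.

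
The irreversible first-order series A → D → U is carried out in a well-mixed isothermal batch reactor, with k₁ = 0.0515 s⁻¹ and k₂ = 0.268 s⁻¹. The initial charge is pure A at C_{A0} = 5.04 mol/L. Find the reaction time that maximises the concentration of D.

7.62 s

The intermediate peaks when r₁ = r₂, i.e. k₁e^(−k₁t) = k₂e^(−k₂t), giving t_opt = ln(k₂/k₁)/(k₂−k₁).
= ln(0.268/0.0515)/(0.268−0.0515) = ln(5.204)/0.2165 = 1.649/0.2165 = 7.62 s.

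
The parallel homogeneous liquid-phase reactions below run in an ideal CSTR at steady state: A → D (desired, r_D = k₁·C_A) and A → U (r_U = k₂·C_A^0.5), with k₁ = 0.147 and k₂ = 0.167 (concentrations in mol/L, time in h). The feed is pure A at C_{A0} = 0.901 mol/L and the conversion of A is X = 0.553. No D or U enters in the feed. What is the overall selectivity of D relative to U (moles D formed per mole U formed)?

Exit C_A = C_{A0}(1−X) = 0.901×0.447 = 0.4027 mol/L.
A CSTR operates uniformly at the exit composition, giving r_D = 0.05920 and r_U = 0.1060 (each k·C_A^n at C_A = 0.4027).
Overall selectivity = C_D/C_U = r_Dτ/(r_Uτ) = r_D/r_U = 0.559.

0.559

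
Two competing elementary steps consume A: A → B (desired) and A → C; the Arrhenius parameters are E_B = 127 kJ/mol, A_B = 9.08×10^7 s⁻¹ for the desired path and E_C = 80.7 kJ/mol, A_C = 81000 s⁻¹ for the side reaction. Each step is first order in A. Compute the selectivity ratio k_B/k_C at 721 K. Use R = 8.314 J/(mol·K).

With equal orders, S_{B/C} = k_B/k_C = (A_B/A_C)·exp[(E_C−E_B)/(RT)].
(E_C−E_B)/(RT) = (80.7−127)×10³/(8.314×721) = -46300/5994 = -7.724.
k_B/k_C = (9.08×10^7/81000)·exp(-7.724) = 1121 × 4.421×10^-4 = 0.496.

0.496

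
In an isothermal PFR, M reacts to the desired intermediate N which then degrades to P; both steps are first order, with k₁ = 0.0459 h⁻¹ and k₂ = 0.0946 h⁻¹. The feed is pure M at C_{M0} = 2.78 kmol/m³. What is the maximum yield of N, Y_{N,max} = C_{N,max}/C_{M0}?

0.245

For a first-order series the maximum intermediate yield is C_{N,max}/C_{M0} = (k₁/k₂)^[k₂/(k₂−k₁)].
= (0.0459/0.0946)^(0.0946/(0.0946−0.0459)) = (0.4852)^(1.943) = 0.2454.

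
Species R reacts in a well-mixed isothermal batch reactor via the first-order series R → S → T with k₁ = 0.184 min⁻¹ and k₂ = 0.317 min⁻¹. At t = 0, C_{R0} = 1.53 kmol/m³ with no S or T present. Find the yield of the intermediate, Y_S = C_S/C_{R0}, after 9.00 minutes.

Solving the coupled first-order balances gives C_S(t) = [k₁/(k₂−k₁)]·C_{R0}·(e^(−k₁t) − e^(−k₂t)).
e^(−k₁t) = e^(−0.184×9.00) = e^(−1.656) = 0.1909; e^(−k₂t) = e^(−2.853) = 0.05767.
C_S = 0.184×1.53/(0.317−0.184) × (0.1909−0.05767) = 2.117×0.1332 = 0.2820 kmol/m³.
Y_S = C_S/C_{R0} = 0.2820/1.53 = 0.184.

0.184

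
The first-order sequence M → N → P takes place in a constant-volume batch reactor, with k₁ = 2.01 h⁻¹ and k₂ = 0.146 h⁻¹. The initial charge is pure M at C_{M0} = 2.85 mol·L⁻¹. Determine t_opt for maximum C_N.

Setting dC_N/dt = 0 gives t_opt = ln(k₂/k₁)/(k₂−k₁).
= ln(0.146/2.01)/(0.146−2.01) = ln(0.07264)/-1.864 = -2.622/-1.864 = 1.41 h.

1.41 h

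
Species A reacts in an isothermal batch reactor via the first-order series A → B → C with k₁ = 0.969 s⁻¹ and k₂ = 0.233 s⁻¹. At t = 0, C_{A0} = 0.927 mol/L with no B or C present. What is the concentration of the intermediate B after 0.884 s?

0.475 mol/L

For first-order series with pure A initially, C_B(t) = k₁C_{A0}/(k₂−k₁)·(e^(−k₁t) − e^(−k₂t)).
e^(−k₁t) = e^(−0.969×0.884) = e^(−0.8566) = 0.4246; e^(−k₂t) = e^(−0.2060) = 0.8139.
C_B = 0.969×0.927/(0.233−0.969) × (0.4246−0.8139) = (-1.220)×(-0.3893) = 0.4751 mol/L.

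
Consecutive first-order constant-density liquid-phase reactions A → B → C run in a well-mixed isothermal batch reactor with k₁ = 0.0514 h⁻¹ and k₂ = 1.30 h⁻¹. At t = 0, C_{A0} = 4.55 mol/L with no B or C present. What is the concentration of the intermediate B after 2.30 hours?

0.157 mol/L

The intermediate concentration in a first-order A→B→C sequence is C_B = k₁C_{A0}(e^(−k₁t) − e^(−k₂t))/(k₂−k₁).
e^(−k₁t) = e^(−0.0514×2.30) = e^(−0.1182) = 0.8885; e^(−k₂t) = e^(−2.990) = 0.05029.
C_B = 0.0514×4.55/(1.30−0.0514) × (0.8885−0.05029) = 0.1873×0.8382 = 0.1570 mol/L.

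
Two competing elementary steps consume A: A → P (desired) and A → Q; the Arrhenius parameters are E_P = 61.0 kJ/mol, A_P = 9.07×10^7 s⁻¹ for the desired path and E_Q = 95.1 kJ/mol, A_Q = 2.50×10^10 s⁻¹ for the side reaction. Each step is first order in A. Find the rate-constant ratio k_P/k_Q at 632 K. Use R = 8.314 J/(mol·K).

2.39

Since both paths have the same order in A, the concentration cancels and S_{P/Q} = k_P/k_Q = (A_P/A_Q)·exp[(E_Q−E_P)/(RT)].
(E_Q−E_P)/(RT) = (95.1−61.0)×10³/(8.314×632) = 34100/5254 = 6.490.
k_P/k_Q = (9.07×10^7/2.50×10^10)·exp(6.490) = 0.003628 × 658.4 = 2.39.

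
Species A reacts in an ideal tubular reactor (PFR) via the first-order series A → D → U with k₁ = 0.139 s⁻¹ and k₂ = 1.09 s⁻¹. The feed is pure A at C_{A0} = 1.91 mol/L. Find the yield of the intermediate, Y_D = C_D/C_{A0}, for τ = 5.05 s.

0.0718

The intermediate concentration in a first-order A→B→C sequence is C_D = k₁C_{A0}(e^(−k₁τ) − e^(−k₂τ))/(k₂−k₁).
e^(−k₁τ) = e^(−0.139×5.05) = e^(−0.7020) = 0.4956; e^(−k₂τ) = e^(−5.505) = 0.004068.
C_D = 0.139×1.91/(1.09−0.139) × (0.4956−0.004068) = 0.2792×0.4915 = 0.1372 mol/L.
Y_D = C_D/C_{A0} = 0.1372/1.91 = 0.0718.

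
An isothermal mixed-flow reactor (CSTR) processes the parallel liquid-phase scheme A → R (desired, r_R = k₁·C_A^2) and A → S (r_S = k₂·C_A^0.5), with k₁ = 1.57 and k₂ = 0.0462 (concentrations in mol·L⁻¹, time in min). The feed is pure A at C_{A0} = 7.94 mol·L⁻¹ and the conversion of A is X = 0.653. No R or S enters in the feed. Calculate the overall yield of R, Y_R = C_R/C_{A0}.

Exit C_A = C_{A0}(1−X) = 7.94×0.347 = 2.755 mol·L⁻¹.
A CSTR operates uniformly at the exit composition, giving r_R = 11.92 and r_S = 0.07669 (each k·C_A^n at C_A = 2.755).
Fraction of consumed A going to R: r_R/(r_R+r_S) = 0.9936.
C_R = 0.9936·C_{A0}·X = 0.9936×7.94×0.653 = 5.15 mol·L⁻¹; Y_R = C_R/C_{A0} = 0.649.

0.649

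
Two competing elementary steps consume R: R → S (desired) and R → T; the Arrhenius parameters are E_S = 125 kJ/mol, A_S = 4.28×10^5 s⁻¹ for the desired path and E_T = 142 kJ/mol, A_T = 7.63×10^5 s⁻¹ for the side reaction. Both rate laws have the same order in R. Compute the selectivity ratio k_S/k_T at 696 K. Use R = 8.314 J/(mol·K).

10.6

With equal orders, S_{S/T} = k_S/k_T = (A_S/A_T)·exp[(E_T−E_S)/(RT)].
(E_T−E_S)/(RT) = (142−125)×10³/(8.314×696) = 17000/5787 = 2.938.
k_S/k_T = (4.28×10^5/7.63×10^5)·exp(2.938) = 0.5609 × 18.88 = 10.6.
Since E_S < E_T, lowering the temperature improves selectivity toward S.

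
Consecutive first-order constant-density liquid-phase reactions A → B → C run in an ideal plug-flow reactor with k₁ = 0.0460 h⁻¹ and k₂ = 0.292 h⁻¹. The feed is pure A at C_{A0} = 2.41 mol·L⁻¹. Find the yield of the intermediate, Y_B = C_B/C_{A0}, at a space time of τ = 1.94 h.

0.0649

The intermediate concentration in a first-order A→B→C sequence is C_B = k₁C_{A0}(e^(−k₁τ) − e^(−k₂τ))/(k₂−k₁).
e^(−k₁τ) = e^(−0.0460×1.94) = e^(−0.08924) = 0.9146; e^(−k₂τ) = e^(−0.5665) = 0.5675.
C_B = 0.0460×2.41/(0.292−0.0460) × (0.9146−0.5675) = 0.4507×0.3471 = 0.1564 mol·L⁻¹.
Y_B = C_B/C_{A0} = 0.1564/2.41 = 0.0649.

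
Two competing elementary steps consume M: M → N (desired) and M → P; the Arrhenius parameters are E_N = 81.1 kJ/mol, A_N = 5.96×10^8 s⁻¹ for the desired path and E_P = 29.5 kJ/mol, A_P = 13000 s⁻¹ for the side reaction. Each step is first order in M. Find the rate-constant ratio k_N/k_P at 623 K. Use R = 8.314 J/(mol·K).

2.16

With equal orders, S_{N/P} = k_N/k_P = (A_N/A_P)·exp[(E_P−E_N)/(RT)].
(E_P−E_N)/(RT) = (29.5−81.1)×10³/(8.314×623) = -51600/5180 = -9.962.
k_N/k_P = (5.96×10^8/13000)·exp(-9.962) = 45846 × 4.715×10^-5 = 2.16.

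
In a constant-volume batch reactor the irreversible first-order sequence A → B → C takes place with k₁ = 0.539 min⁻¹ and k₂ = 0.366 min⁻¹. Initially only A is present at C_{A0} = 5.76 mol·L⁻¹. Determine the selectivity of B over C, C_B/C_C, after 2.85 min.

1.20

For first-order series with pure A initially, C_B(t) = k₁C_{A0}/(k₂−k₁)·(e^(−k₁t) − e^(−k₂t)).
e^(−k₁t) = e^(−0.539×2.85) = e^(−1.536) = 0.2152; e^(−k₂t) = e^(−1.043) = 0.3524.
C_B = 0.539×5.76/(0.366−0.539) × (0.2152−0.3524) = (-17.95)×(-0.1372) = 2.461 mol·L⁻¹.
C_A = C_{A0}e^(−k₁t) = 1.240 mol·L⁻¹, so C_C = C_{A0}−C_A−C_B = 2.059 mol·L⁻¹; C_B/C_C = 1.20.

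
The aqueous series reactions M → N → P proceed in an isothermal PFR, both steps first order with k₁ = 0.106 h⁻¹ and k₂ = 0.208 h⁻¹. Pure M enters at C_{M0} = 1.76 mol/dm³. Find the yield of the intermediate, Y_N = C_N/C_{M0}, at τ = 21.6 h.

0.0937

Solving the coupled first-order balances gives C_N(τ) = [k₁/(k₂−k₁)]·C_{M0}·(e^(−k₁τ) − e^(−k₂τ)).
e^(−k₁τ) = e^(−0.106×21.6) = e^(−2.290) = 0.1013; e^(−k₂τ) = e^(−4.493) = 0.01119.
C_N = 0.106×1.76/(0.208−0.106) × (0.1013−0.01119) = 1.829×0.09012 = 0.1648 mol/dm³.
Y_N = C_N/C_{M0} = 0.1648/1.76 = 0.0937.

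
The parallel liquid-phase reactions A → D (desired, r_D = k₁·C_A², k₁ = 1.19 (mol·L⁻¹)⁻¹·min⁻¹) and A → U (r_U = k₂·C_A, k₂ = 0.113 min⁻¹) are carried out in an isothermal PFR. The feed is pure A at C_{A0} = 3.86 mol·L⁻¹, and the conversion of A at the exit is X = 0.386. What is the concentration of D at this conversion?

C_A = C_{A0}(1−X) = 2.370 mol·L⁻¹.
Along a PFR/batch, dC_U/dC_A = −r_U/(r_D+r_U) = −k₂/(k₂+k₁·C_A).
Integrating from C_{A0} to C_A: C_U = (0.113/1.19)·ln[(0.113+1.19·3.86)/(0.113+1.19·2.37)] = 0.09496·ln(4.706/2.933) = 0.04489 mol·L⁻¹.
Then C_D = (C_{A0}−C_A) − C_U = 1.490 − 0.04489 = 1.445 mol·L⁻¹.

1.45 mol·L⁻¹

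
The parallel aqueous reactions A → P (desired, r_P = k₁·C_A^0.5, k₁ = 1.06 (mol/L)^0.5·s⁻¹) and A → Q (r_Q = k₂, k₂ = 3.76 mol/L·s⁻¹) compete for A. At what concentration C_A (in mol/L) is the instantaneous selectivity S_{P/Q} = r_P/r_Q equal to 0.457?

2.63 mol/L

S_{P/Q} = (k₁/k₂)·C_A^0.5 ⇒ C_A = (S·k₂/k₁)^(2).
= (0.457×3.76/1.06)^(2) = (1.621)^(2) = 2.63 mol/L.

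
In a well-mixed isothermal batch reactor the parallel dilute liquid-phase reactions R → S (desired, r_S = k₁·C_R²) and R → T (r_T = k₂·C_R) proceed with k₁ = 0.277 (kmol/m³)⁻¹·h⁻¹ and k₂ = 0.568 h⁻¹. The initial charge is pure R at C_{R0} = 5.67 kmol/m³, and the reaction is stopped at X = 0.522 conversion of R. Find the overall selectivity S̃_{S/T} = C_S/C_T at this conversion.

C_R = C_{R0}(1−X) = 2.710 kmol/m³.
Along a PFR/batch, dC_T/dC_R = −r_T/(r_S+r_T) = −k₂/(k₂+k₁·C_R).
Integrating from C_{R0} to C_R: C_T = (0.568/0.277)·ln[(0.568+0.277·5.67)/(0.568+0.277·2.71)] = 2.051·ln(2.139/1.319) = 0.9914 kmol/m³.
Then C_S = (C_{R0}−C_R) − C_T = 2.960 − 0.9914 = 1.968 kmol/m³.
S̃_{S/T} = C_S/C_T = 1.968/0.9914 = 1.99.

1.99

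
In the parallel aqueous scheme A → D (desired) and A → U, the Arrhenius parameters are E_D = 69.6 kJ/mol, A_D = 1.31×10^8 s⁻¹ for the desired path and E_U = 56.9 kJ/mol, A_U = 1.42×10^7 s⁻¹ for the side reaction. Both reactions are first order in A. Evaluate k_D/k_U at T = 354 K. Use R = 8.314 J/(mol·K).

0.123

k_D/k_U = (A_D/A_U)·exp[−(E_D−E_U)/(RT)] = (A_D/A_U)·exp[(E_U−E_D)/(RT)].
(E_U−E_D)/(RT) = (56.9−69.6)×10³/(8.314×354) = -12700/2943 = -4.315.
k_D/k_U = (1.31×10^8/1.42×10^7)·exp(-4.315) = 9.225 × 0.01337 = 0.123.
Since E_D > E_U, raising the temperature improves selectivity toward D.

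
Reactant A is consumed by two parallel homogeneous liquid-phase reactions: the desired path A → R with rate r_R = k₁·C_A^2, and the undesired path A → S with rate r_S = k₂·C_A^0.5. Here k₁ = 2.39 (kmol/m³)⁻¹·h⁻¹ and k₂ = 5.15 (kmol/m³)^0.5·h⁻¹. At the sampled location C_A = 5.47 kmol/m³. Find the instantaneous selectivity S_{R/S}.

5.94

S_{R/S} = r_R/r_S = (k₁·C_A^2)/(k₂·C_A^0.5) = (k₁/k₂)·C_A^1.5.
= (2.39×5.470^2) / (5.15×5.470^0.5) = 71.51/12.04 = 5.94.
Since the desired path is higher order in A, keeping C_A high (PFR or concentrated feed) favours R.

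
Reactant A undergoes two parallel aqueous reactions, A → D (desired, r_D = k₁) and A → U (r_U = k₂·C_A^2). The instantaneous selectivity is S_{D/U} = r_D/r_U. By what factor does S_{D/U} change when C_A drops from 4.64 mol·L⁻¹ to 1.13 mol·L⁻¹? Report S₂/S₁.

S_{D/U} = (k₁/k₂)·C_A^-2, so S₂/S₁ = (C_{A,2}/C_{A,1})^-2.
= (1.13/4.64)^(-2) = (0.2435)^(-2) = 16.9.

16.9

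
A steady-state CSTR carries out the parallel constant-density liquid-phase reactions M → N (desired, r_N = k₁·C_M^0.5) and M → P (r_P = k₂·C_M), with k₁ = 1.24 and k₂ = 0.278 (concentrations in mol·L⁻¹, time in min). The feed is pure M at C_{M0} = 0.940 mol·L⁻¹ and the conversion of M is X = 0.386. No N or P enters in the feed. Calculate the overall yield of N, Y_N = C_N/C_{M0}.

Exit C_M = C_{M0}(1−X) = 0.940×0.614 = 0.5772 mol·L⁻¹.
In a CSTR the entire volume is at exit conditions, so r_N = 1.24×0.5772^0.5 = 0.9420 and r_P = 0.278×0.5772 = 0.1605.
Fraction of consumed M going to N: r_N/(r_N+r_P) = 0.8545.
C_N = 0.8545·C_{M0}·X = 0.8545×0.940×0.386 = 0.310 mol·L⁻¹; Y_N = C_N/C_{M0} = 0.330.

0.330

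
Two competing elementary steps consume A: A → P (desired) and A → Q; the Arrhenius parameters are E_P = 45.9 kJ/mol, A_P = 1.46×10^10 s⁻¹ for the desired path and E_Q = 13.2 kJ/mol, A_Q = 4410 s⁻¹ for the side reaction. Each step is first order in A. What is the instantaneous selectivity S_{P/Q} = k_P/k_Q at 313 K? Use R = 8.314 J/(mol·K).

11.6

k_P/k_Q = (A_P/A_Q)·exp[−(E_P−E_Q)/(RT)] = (A_P/A_Q)·exp[(E_Q−E_P)/(RT)].
(E_Q−E_P)/(RT) = (13.2−45.9)×10³/(8.314×313) = -32700/2602 = -12.57.
k_P/k_Q = (1.46×10^10/4410)·exp(-12.57) = 3.311×10^6 × 3.489×10^-6 = 11.6.
Since E_P > E_Q, raising the temperature improves selectivity toward P.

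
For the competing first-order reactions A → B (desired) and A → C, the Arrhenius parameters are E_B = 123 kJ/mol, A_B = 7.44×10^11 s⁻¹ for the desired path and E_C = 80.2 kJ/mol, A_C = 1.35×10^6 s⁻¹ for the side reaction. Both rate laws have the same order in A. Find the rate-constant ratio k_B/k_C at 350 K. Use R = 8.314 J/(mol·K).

With equal orders, S_{B/C} = k_B/k_C = (A_B/A_C)·exp[(E_C−E_B)/(RT)].
(E_C−E_B)/(RT) = (80.2−123)×10³/(8.314×350) = -42800/2910 = -14.71.
k_B/k_C = (7.44×10^11/1.35×10^6)·exp(-14.71) = 5.511×10^5 × 4.095×10^-7 = 0.226.
Since E_B > E_C, raising the temperature improves selectivity toward B.

0.226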